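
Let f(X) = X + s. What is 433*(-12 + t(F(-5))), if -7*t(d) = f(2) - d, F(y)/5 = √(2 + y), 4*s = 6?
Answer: -10825/2 + 2165*I*√3/7 ≈ -5412.5 + 535.7*I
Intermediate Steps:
s = 3/2 (s = (¼)*6 = 3/2 ≈ 1.5000)
f(X) = 3/2 + X (f(X) = X + 3/2 = 3/2 + X)
F(y) = 5*√(2 + y)
t(d) = -½ + d/7 (t(d) = -((3/2 + 2) - d)/7 = -(7/2 - d)/7 = -½ + d/7)
433*(-12 + t(F(-5))) = 433*(-12 + (-½ + (5*√(2 - 5))/7)) = 433*(-12 + (-½ + (5*√(-3))/7)) = 433*(-12 + (-½ + (5*(I*√3))/7)) = 433*(-12 + (-½ + (5*I*√3)/7)) = 433*(-12 + (-½ + 5*I*√3/7)) = 433*(-25/2 + 5*I*√3/7) = -10825/2 + 2165*I*√3/7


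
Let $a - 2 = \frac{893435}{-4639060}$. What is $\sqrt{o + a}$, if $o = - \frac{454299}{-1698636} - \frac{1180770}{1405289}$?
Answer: $\frac{\sqrt{10513930884684313479937382472427370}}{92281514700949202} \approx 1.1111$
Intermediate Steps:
$a = \frac{1676937}{927812}$ ($a = 2 + \frac{893435}{-4639060} = 2 + 893435 \left(- \frac{1}{4639060}\right) = 2 - \frac{178687}{927812} = \frac{1676937}{927812} \approx 1.8074$)
$o = - \frac{455759014103}{795691495268}$ ($o = \left(-454299\right) \left(- \frac{1}{1698636}\right) - \frac{1180770}{1405289} = \frac{151433}{566212} - \frac{1180770}{1405289} = - \frac{455759014103}{795691495268} \approx -0.57278$)
$\sqrt{o + a} = \sqrt{- \frac{455759014103}{795691495268} + \frac{1676937}{927812}} = \sqrt{\frac{113933228325912685}{92281514700949202}} = \frac{\sqrt{10513930884684313479937382472427370}}{92281514700949202}$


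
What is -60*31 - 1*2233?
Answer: -4093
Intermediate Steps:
-60*31 - 1*2233 = -1860 - 2233 = -4093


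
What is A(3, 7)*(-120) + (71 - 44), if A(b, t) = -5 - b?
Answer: 987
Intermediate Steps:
A(3, 7)*(-120) + (71 - 44) = (-5 - 1*3)*(-120) + (71 - 44) = (-5 - 3)*(-120) + 27 = -8*(-120) + 27 = 960 + 27 = 987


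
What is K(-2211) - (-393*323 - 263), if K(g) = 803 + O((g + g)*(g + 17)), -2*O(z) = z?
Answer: -4722929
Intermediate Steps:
O(z) = -z/2
K(g) = 803 - g*(17 + g) (K(g) = 803 - (g + g)*(g + 17)/2 = 803 - 2*g*(17 + g)/2 = 803 - g*(17 + g))
K(-2211) - (-393*323 - 263) = (803 - 1*(-2211)*(17 - 2211)) - (-393*323 - 263) = (803 - 1*(-2211)*(-2194)) - (-126939 - 263) = (803 - 4850934) - 1*(-127202) = -4850131 + 127202 = -4722929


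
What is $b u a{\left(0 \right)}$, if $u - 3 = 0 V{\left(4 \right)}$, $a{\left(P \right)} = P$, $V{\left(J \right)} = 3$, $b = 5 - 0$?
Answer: $0$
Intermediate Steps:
$b = 5$ ($b = 5 + 0 = 5$)
$u = 3$ ($u = 3 + 0 \cdot 3 = 3 + 0 = 3$)
$b u a{\left(0 \right)} = 5 \cdot 3 \cdot 0 = 15 \cdot 0 = 0$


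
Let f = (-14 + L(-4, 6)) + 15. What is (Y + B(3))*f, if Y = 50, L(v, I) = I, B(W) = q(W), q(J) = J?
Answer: 371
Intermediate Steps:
B(W) = W
f = 7 (f = (-14 + 6) + 15 = -8 + 15 = 7)
(Y + B(3))*f = (50 + 3)*7 = 53*7 = 371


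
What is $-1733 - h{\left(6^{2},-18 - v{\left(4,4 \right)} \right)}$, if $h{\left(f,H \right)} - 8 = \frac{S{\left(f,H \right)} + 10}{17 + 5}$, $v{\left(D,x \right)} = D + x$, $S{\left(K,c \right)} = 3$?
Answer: $- \frac{38315}{22} \approx -1741.6$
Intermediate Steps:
$h{\left(f,H \right)} = \frac{189}{22}$ ($h{\left(f,H \right)} = 8 + \frac{3 + 10}{17 + 5} = 8 + \frac{13}{22} = \frac{189}{22}$)
$-1733 - h{\left(6^{2},-18 - v{\left(4,4 \right)} \right)} = -1733 - \frac{189}{22} = - \frac{38315}{22}$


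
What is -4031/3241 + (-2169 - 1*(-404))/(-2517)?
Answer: -4425662/8157597 ≈ -0.54252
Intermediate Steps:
-4031/3241 + (-2169 - 1*(-404))/(-2517) = -4031*1/3241 + (-2169 + 404)*(-1/2517) = -4031/3241 - 1765*(-1/2517) = -4031/3241 + 1765/2517 = -4425662/8157597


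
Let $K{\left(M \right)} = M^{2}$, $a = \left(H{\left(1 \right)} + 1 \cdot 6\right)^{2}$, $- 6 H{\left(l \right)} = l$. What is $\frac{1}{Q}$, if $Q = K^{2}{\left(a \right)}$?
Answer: $\frac{1679616}{2251875390625} \approx 7.4587 \cdot 10^{-7}$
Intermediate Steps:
$H{\left(l \right)} = - \frac{l}{6}$
$a = \frac{1225}{36}$ ($a = \left(\left(- \frac{1}{6}\right) 1 + 1 \cdot 6\right)^{2} = \left(- \frac{1}{6} + 6\right)^{2} = \left(\frac{35}{6}\right)^{2} = \frac{1225}{36} \approx 34.028$)
$Q = \frac{2251875390625}{1679616}$ ($Q = \left(\left(\frac{1225}{36}\right)^{2}\right)^{2} = \left(\frac{1500625}{1296}\right)^{2} = \frac{2251875390625}{1679616} \approx 1.3407 \cdot 10^{6}$)
$\frac{1}{Q} = \frac{1}{\frac{2251875390625}{1679616}} = \frac{1679616}{2251875390625}$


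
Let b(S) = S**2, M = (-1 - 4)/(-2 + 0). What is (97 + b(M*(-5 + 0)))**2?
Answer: 1026169/16 ≈ 64136.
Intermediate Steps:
M = 5/2 (M = -5/(-2) = -5*(-1/2) = 5/2 ≈ 2.5000)
(97 + b(M*(-5 + 0)))**2 = (97 + (5*(-5 + 0)/2)**2)**2 = (97 + ((5/2)*(-5))**2)**2 = (97 + (-25/2)**2)**2 = (97 + 625/4)**2 = (1013/4)**2 = 1026169/16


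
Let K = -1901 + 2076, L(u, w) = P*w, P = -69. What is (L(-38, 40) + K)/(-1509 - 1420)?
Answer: 2585/2929 ≈ 0.88255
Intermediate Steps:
L(u, w) = -69*w
K = 175
(L(-38, 40) + K)/(-1509 - 1420) = (-69*40 + 175)/(-1509 - 1420) = (-2760 + 175)/(-2929) = -2585*(-1/2929) = 2585/2929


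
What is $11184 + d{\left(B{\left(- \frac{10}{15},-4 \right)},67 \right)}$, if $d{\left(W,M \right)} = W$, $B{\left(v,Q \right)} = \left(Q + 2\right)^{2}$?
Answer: $11188$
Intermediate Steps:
$B{\left(v,Q \right)} = \left(2 + Q\right)^{2}$
$11184 + d{\left(B{\left(- \frac{10}{15},-4 \right)},67 \right)} = 11184 + \left(2 - 4\right)^{2} = 11184 + \left(-2\right)^{2} = 11184 + 4 = 11188$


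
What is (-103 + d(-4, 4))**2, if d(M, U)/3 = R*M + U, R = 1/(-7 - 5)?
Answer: 8100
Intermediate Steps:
R = -1/12 (R = 1/(-12) = -1/12 ≈ -0.083333)
d(M, U) = 3*U - M/4 (d(M, U) = 3*(-M/12 + U) = 3*(U - M/12) = 3*U - M/4)
(-103 + d(-4, 4))**2 = (-103 + (3*4 - 1/4*(-4)))**2 = (-103 + (12 + 1))**2 = (-103 + 13)**2 = (-90)**2 = 8100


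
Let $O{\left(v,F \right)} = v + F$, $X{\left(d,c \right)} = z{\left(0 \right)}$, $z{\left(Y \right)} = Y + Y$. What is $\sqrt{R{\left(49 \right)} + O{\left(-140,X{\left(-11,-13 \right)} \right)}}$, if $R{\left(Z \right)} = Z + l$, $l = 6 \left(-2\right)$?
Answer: $i \sqrt{103} \approx 10.149 i$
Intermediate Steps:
$z{\left(Y \right)} = 2 Y$
$X{\left(d,c \right)} = 0$ ($X{\left(d,c \right)} = 2 \cdot 0 = 0$)
$O{\left(v,F \right)} = F + v$
$l = -12$
$R{\left(Z \right)} = -12 + Z$ ($R{\left(Z \right)} = Z - 12 = -12 + Z$)
$\sqrt{R{\left(49 \right)} + O{\left(-140,X{\left(-11,-13 \right)} \right)}} = \sqrt{\left(-12 + 49\right) + \left(0 - 140\right)} = \sqrt{37 - 140} = \sqrt{-103} = i \sqrt{103}$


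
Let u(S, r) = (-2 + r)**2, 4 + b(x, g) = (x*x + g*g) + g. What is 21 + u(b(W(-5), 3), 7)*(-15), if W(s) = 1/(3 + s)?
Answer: -354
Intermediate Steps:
b(x, g) = -4 + g + g**2 + x**2 (b(x, g) = -4 + ((x*x + g*g) + g) = -4 + ((x**2 + g**2) + g) = -4 + ((g**2 + x**2) + g) = -4 + (g + g**2 + x**2) = -4 + g + g**2 + x**2)
21 + u(b(W(-5), 3), 7)*(-15) = 21 + (-2 + 7)**2*(-15) = 21 + 5**2*(-15) = 21 + 25*(-15) = 21 - 375 = -354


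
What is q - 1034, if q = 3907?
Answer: 2873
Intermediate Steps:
q - 1034 = 3907 - 1034 = 2873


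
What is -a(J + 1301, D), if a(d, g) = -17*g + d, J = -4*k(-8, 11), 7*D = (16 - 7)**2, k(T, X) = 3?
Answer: -7646/7 ≈ -1092.3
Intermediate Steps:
D = 81/7 (D = (16 - 7)**2/7 = (1/7)*9**2 = (1/7)*81 = 81/7 ≈ 11.571)
J = -12 (J = -4*3 = -12)
a(d, g) = d - 17*g
-a(J + 1301, D) = -((-12 + 1301) - 17*81/7) = -(1289 - 1377/7) = -1*7646/7 = -7646/7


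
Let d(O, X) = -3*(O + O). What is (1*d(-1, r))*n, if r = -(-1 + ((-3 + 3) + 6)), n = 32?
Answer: 192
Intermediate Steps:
r = -5 (r = -(-1 + (0 + 6)) = -(-1 + 6) = -1*5 = -5)
d(O, X) = -6*O
(1*d(-1, r))*n = (1*(-6*(-1)))*32 = (1*6)*32 = 6*32 = 192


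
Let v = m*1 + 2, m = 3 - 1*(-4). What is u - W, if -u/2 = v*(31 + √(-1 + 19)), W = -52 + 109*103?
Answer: -11733 - 54*√2 ≈ -11809.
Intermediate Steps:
m = 7 (m = 3 + 4 = 7)
v = 9 (v = 7*1 + 2 = 7 + 2 = 9)
W = 11175 (W = -52 + 11227 = 11175)
u = -558 - 54*√2 (u = -18*(31 + √(-1 + 19)) = -18*(31 + √18) = -18*(31 + 3*√2) = -2*(279 + 27*√2) = -558 - 54*√2 ≈ -634.37)
u - W = (-558 - 54*√2) - 1*11175 = (-558 - 54*√2) - 11175 = -11733 - 54*√2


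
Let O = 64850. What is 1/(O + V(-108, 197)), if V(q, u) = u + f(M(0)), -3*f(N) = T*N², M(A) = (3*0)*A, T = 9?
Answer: 1/65047 ≈ 1.5373e-5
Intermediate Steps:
M(A) = 0 (M(A) = 0*A = 0)
f(N) = -3*N²
V(q, u) = u (V(q, u) = u - 3*0² = u - 3*0 = u + 0 = u)
1/(O + V(-108, 197)) = 1/(64850 + 197) = 1/65047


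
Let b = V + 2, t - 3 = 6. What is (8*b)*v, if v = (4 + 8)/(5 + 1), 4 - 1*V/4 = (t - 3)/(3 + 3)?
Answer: 224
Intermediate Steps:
t = 9 (t = 3 + 6 = 9)
V = 12 (V = 16 - 4*(9 - 3)/(3 + 3) = 16 - 24/6 = 16 - 4*1 = 16 - 4 = 12)
b = 14 (b = 12 + 2 = 14)
v = 2 (v = 12/6 = 12*(1/6) = 2)
(8*b)*v = (8*14)*2 = 112*2 = 224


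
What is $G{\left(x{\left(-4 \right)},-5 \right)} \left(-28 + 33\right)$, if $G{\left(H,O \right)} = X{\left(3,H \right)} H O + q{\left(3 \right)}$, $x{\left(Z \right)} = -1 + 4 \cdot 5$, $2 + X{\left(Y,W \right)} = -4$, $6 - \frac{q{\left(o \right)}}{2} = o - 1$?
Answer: $2890$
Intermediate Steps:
$q{\left(o \right)} = 14 - 2 o$ ($q{\left(o \right)} = 12 - 2 \left(o - 1\right) = 12 - 2 \left(-1 + o\right) = 12 - \left(-2 + 2 o\right) = 14 - 2 o$)
$X{\left(Y,W \right)} = -6$ ($X{\left(Y,W \right)} = -2 - 4 = -6$)
$x{\left(Z \right)} = 19$ ($x{\left(Z \right)} = -1 + 20 = 19$)
$G{\left(H,O \right)} = 8 - 6 H O$ ($G{\left(H,O \right)} = - 6 H O + \left(14 - 6\right) = - 6 H O + 8 = 8 - 6 H O$)
$G{\left(x{\left(-4 \right)},-5 \right)} \left(-28 + 33\right) = \left(8 - 114 \left(-5\right)\right) \left(-28 + 33\right) = \left(8 + 570\right) 5 = 578 \cdot 5 = 2890$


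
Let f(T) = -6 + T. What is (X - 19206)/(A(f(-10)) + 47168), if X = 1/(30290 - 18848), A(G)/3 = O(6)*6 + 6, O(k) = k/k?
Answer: -219755051/540108168 ≈ -0.40687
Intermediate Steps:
O(k) = 1
A(G) = 36 (A(G) = 3*(1*6 + 6) = 3*(6 + 6) = 3*12 = 36)
X = 1/11442 ≈ 8.7397e-5
(X - 19206)/(A(f(-10)) + 47168) = (1/11442 - 19206)/(36 + 47168) = -219755051/11442/47204 = -219755051/11442*1/47204 = -219755051/540108168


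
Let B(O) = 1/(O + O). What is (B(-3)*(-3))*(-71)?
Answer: -71/2 ≈ -35.500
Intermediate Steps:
B(O) = 1/(2*O)
(B(-3)*(-3))*(-71) = (((½)/(-3))*(-3))*(-71) = (((½)*(-⅓))*(-3))*(-71) = -⅙*(-3)*(-71) = (½)*(-71) = -71/2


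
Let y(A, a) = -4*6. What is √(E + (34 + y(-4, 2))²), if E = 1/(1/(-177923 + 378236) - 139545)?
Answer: √4883450800763806426363/6988169396 ≈ 10.000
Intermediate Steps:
y(A, a) = -24
E = -200313/27952677584 (E = 1/(1/200313 - 139545) = 1/(-27952677584/200313) = -200313/27952677584 ≈ -7.1661e-6)
√(E + (34 + y(-4, 2))²) = √(-200313/27952677584 + (34 - 24)²) = √(-200313/27952677584 + 10²) = √(-200313/27952677584 + 100) = √(2795267558087/27952677584) = √4883450800763806426363/6988169396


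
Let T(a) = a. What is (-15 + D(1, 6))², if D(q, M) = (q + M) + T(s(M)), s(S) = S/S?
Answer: 49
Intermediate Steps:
s(S) = 1
D(q, M) = 1 + M + q (D(q, M) = (q + M) + 1 = (M + q) + 1 = 1 + M + q)
(-15 + D(1, 6))² = (-15 + (1 + 6 + 1))² = (-15 + 8)² = (-7)² = 49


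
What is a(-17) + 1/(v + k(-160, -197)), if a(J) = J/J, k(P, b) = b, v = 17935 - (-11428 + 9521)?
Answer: 19646/19645 ≈ 1.0001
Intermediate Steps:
v = 19842 (v = 17935 - 1*(-1907) = 17935 + 1907 = 19842)
a(J) = 1
a(-17) + 1/(v + k(-160, -197)) = 1 + 1/(19842 - 197) = 1 + 1/19645 = 19646/19645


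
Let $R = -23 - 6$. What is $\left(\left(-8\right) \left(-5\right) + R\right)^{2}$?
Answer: $121$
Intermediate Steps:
$R = -29$
$\left(\left(-8\right) \left(-5\right) + R\right)^{2} = \left(\left(-8\right) \left(-5\right) - 29\right)^{2} = \left(40 - 29\right)^{2} = 11^{2} = 121$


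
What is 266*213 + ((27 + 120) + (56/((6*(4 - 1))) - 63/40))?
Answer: 20450353/360 ≈ 56807.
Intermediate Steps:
266*213 + ((27 + 120) + (56/((6*(4 - 1))) - 63/40)) = 56658 + (147 + (56/((6*3)) - 63*1/40)) = 56658 + (147 + (56/18 - 63/40)) = 56658 + (147 + (56*(1/18) - 63/40)) = 56658 + (147 + (28/9 - 63/40)) = 56658 + (147 + 553/360) = 56658 + 53473/360 = 20450353/360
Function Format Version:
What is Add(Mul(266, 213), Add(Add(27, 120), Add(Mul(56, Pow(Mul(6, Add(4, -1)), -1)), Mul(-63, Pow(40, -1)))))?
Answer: Rational(20450353, 360) ≈ 56807.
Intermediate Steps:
Add(Mul(266, 213), Add(Add(27, 120), Add(Mul(56, Pow(Mul(6, Add(4, -1)), -1)), Mul(-63, Pow(40, -1))))) = Add(56658, Add(147, Add(Mul(56, Pow(Mul(6, 3), -1)), Mul(-63, Rational(1, 40))))) = Add(56658, Add(147, Add(Mul(56, Pow(18, -1)), Rational(-63, 40)))) = Add(56658, Add(147, Add(Mul(56, Rational(1, 18)), Rational(-63, 40)))) = Add(56658, Add(147, Add(Rational(28, 9), Rational(-63, 40)))) = Add(56658, Add(147, Rational(553, 360))) = Add(56658, Rational(53473, 360)) = Rational(20450353, 360)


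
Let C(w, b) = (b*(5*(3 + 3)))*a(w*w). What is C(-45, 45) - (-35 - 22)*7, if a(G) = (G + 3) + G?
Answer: 5471949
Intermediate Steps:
a(G) = 3 + 2*G (a(G) = (3 + G) + G = 3 + 2*G)
C(w, b) = 30*b*(3 + 2*w²) (C(w, b) = (b*(5*(3 + 3)))*(3 + 2*(w*w)) = (b*(5*6))*(3 + 2*w²) = (b*30)*(3 + 2*w²) = (30*b)*(3 + 2*w²) = 30*b*(3 + 2*w²))
C(-45, 45) - (-35 - 22)*7 = 30*45*(3 + 2*(-45)²) - (-35 - 22)*7 = 30*45*(3 + 2*2025) - (-57)*7 = 30*45*(3 + 4050) - 1*(-399) = 30*45*4053 + 399 = 5471550 + 399 = 5471949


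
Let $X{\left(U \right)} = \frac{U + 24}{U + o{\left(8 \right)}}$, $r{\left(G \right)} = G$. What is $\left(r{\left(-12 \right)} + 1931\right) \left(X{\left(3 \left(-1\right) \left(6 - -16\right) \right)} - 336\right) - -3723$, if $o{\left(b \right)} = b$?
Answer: $- \frac{18550470}{29} \approx -6.3967 \cdot 10^{5}$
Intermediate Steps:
$X{\left(U \right)} = \frac{24 + U}{8 + U}$ ($X{\left(U \right)} = \frac{U + 24}{U + 8} = \frac{24 + U}{8 + U}$)
$\left(r{\left(-12 \right)} + 1931\right) \left(X{\left(3 \left(-1\right) \left(6 - -16\right) \right)} - 336\right) - -3723 = \left(-12 + 1931\right) \left(\frac{24 + 3 \left(-1\right) \left(6 - -16\right)}{8 + 3 \left(-1\right) \left(6 - -16\right)} - 336\right) - -3723 = 1919 \left(\frac{24 - 3 \left(6 + 16\right)}{8 - 3 \left(6 + 16\right)} - 336\right) + 3723 = 1919 \left(\frac{24 - 66}{8 - 66} - 336\right) + 3723 = 1919 \left(\frac{1}{-58} \left(-42\right) - 336\right) + 3723 = 1919 \left(\left(- \frac{1}{58}\right) \left(-42\right) - 336\right) + 3723 = 1919 \left(\frac{21}{29} - 336\right) + 3723 = 1919 \left(- \frac{9723}{29}\right) + 3723 = - \frac{18658437}{29} + 3723 = - \frac{18550470}{29}$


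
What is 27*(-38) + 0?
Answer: -1026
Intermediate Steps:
27*(-38) + 0 = -1026 + 0 = -1026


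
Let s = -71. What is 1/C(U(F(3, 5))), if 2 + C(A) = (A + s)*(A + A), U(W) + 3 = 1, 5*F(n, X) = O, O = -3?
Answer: 1/290 ≈ 0.0034483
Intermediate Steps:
F(n, X) = -3/5 (F(n, X) = (1/5)*(-3) = -3/5)
U(W) = -2 (U(W) = -3 + 1 = -2)
C(A) = -2 + 2*A*(-71 + A) (C(A) = -2 + (A - 71)*(A + A) = -2 + (-71 + A)*(2*A) = -2 + 2*A*(-71 + A))
1/C(U(F(3, 5))) = 1/(-2 - 142*(-2) + 2*(-2)**2) = 1/(-2 + 284 + 2*4) = 1/(-2 + 284 + 8) = 1/290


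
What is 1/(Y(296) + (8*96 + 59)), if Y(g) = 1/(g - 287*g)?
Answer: 84656/70010511 ≈ 0.0012092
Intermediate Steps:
Y(g) = -1/(286*g) (Y(g) = 1/(-286*g) = -1/(286*g))
1/(Y(296) + (8*96 + 59)) = 1/(-1/286/296 + (8*96 + 59)) = 1/(-1/286*1/296 + (768 + 59)) = 1/(-1/84656 + 827) = 1/(70010511/84656) = 84656/70010511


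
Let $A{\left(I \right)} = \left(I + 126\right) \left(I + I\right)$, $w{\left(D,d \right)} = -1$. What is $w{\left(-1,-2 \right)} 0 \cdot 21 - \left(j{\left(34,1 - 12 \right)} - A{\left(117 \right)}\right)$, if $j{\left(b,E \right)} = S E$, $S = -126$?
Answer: $55476$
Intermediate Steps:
$j{\left(b,E \right)} = - 126 E$
$A{\left(I \right)} = 2 I \left(126 + I\right)$ ($A{\left(I \right)} = \left(126 + I\right) 2 I = 2 I \left(126 + I\right)$)
$w{\left(-1,-2 \right)} 0 \cdot 21 - \left(j{\left(34,1 - 12 \right)} - A{\left(117 \right)}\right) = \left(-1\right) 0 \cdot 21 - \left(- 126 \left(1 - 12\right) - 2 \cdot 117 \left(126 + 117\right)\right) = 0 \cdot 21 - \left(- 126 \left(1 - 12\right) - 2 \cdot 117 \cdot 243\right) = 0 - \left(\left(-126\right) \left(-11\right) - 56862\right) = 0 - \left(1386 - 56862\right) = 0 - -55476 = 0 + 55476 = 55476$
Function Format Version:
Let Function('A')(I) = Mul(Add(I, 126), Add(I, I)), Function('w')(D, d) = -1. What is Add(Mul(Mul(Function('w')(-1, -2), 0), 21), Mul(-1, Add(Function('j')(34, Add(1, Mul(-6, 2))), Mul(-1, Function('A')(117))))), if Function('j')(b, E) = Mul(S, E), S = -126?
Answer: 55476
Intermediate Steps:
Function('j')(b, E) = Mul(-126, E)
Function('A')(I) = Mul(2, I, Add(126, I)) (Function('A')(I) = Mul(Add(126, I), Mul(2, I)) = Mul(2, I, Add(126, I)))
Add(Mul(Mul(Function('w')(-1, -2), 0), 21), Mul(-1, Add(Function('j')(34, Add(1, Mul(-6, 2))), Mul(-1, Function('A')(117))))) = Add(Mul(Mul(-1, 0), 21), Mul(-1, Add(Mul(-126, Add(1, Mul(-6, 2))), Mul(-1, Mul(2, 117, Add(126, 117)))))) = Add(Mul(0, 21), Mul(-1, Add(Mul(-126, Add(1, -12)), Mul(-1, Mul(2, 117, 243))))) = Add(0, Mul(-1, Add(Mul(-126, -11), Mul(-1, 56862)))) = Add(0, Mul(-1, Add(1386, -56862))) = Add(0, Mul(-1, -55476)) = Add(0, 55476) = 55476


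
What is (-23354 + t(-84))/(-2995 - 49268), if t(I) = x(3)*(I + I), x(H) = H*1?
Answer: 23858/52263 ≈ 0.45650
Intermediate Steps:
x(H) = H
t(I) = 6*I (t(I) = 3*(I + I) = 3*(2*I) = 6*I)
(-23354 + t(-84))/(-2995 - 49268) = (-23354 + 6*(-84))/(-2995 - 49268) = (-23354 - 504)/(-52263) = -23858*(-1/52263) = 23858/52263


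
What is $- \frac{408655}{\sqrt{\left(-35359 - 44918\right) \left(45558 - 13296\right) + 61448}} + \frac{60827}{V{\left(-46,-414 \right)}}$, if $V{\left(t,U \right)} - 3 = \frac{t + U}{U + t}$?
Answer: $\frac{60827}{4} + \frac{408655 i \sqrt{2589835126}}{2589835126} \approx 15207.0 + 8.0301 i$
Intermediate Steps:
$V{\left(t,U \right)} = 4$ ($V{\left(t,U \right)} = 3 + \frac{t + U}{U + t} = 3 + \frac{U + t}{U + t} = 3 + 1 = 4$)
$- \frac{408655}{\sqrt{\left(-35359 - 44918\right) \left(45558 - 13296\right) + 61448}} + \frac{60827}{V{\left(-46,-414 \right)}} = - \frac{408655}{\sqrt{\left(-35359 - 44918\right) \left(45558 - 13296\right) + 61448}} + \frac{60827}{4} = - \frac{408655}{\sqrt{\left(-80277\right) 32262 + 61448}} + 60827 \cdot \frac{1}{4} = - \frac{408655}{\sqrt{-2589896574 + 61448}} + \frac{60827}{4} = - \frac{408655}{\sqrt{-2589835126}} + \frac{60827}{4} = - \frac{408655}{i \sqrt{2589835126}} + \frac{60827}{4} = - 408655 \left(- \frac{i \sqrt{2589835126}}{2589835126}\right) + \frac{60827}{4} = \frac{408655 i \sqrt{2589835126}}{2589835126} + \frac{60827}{4} = \frac{60827}{4} + \frac{408655 i \sqrt{2589835126}}{2589835126}$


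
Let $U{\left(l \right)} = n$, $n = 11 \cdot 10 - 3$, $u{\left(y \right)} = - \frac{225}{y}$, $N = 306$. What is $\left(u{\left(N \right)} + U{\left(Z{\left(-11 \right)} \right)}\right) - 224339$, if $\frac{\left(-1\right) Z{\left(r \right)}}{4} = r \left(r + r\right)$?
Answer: $- \frac{7623913}{34} \approx -2.2423 \cdot 10^{5}$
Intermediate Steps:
$Z{\left(r \right)} = - 8 r^{2}$ ($Z{\left(r \right)} = - 4 r \left(r + r\right) = - 4 r 2 r = - 4 \cdot 2 r^{2} = - 8 r^{2}$)
$n = 107$ ($n = 110 - 3 = 107$)
$U{\left(l \right)} = 107$
$\left(u{\left(N \right)} + U{\left(Z{\left(-11 \right)} \right)}\right) - 224339 = \left(- \frac{225}{306} + 107\right) - 224339 = \left(\left(-225\right) \frac{1}{306} + 107\right) - 224339 = \left(- \frac{25}{34} + 107\right) - 224339 = \frac{3613}{34} - 224339 = - \frac{7623913}{34}$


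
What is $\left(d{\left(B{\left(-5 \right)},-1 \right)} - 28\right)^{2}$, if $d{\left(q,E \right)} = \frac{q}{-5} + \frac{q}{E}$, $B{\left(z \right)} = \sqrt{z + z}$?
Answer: $\frac{3848}{5} + \frac{336 i \sqrt{10}}{5} \approx 769.6 + 212.51 i$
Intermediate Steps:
$B{\left(z \right)} = \sqrt{2} \sqrt{z}$ ($B{\left(z \right)} = \sqrt{2 z} = \sqrt{2} \sqrt{z}$)
$d{\left(q,E \right)} = - \frac{q}{5} + \frac{q}{E}$ ($d{\left(q,E \right)} = q \left(- \frac{1}{5}\right) + \frac{q}{E} = - \frac{q}{5} + \frac{q}{E}$)
$\left(d{\left(B{\left(-5 \right)},-1 \right)} - 28\right)^{2} = \left(\left(- \frac{\sqrt{2} \sqrt{-5}}{5} + \frac{\sqrt{2} \sqrt{-5}}{-1}\right) - 28\right)^{2} = \left(\left(- \frac{\sqrt{2} i \sqrt{5}}{5} + \sqrt{2} i \sqrt{5} \left(-1\right)\right) - 28\right)^{2} = \left(\left(- \frac{i \sqrt{10}}{5} + i \sqrt{10} \left(-1\right)\right) - 28\right)^{2} = \left(\left(- \frac{i \sqrt{10}}{5} - i \sqrt{10}\right) - 28\right)^{2} = \left(- \frac{6 i \sqrt{10}}{5} - 28\right)^{2} = \left(-28 - \frac{6 i \sqrt{10}}{5}\right)^{2}$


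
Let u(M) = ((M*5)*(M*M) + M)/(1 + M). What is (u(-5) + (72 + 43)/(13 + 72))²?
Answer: 29170801/1156 ≈ 25234.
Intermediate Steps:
u(M) = (M + 5*M³)/(1 + M) (u(M) = ((5*M)*M² + M)/(1 + M) = (5*M³ + M)/(1 + M) = (M + 5*M³)/(1 + M))
(u(-5) + (72 + 43)/(13 + 72))² = ((-5 + 5*(-5)³)/(1 - 5) + (72 + 43)/(13 + 72))² = ((-5 + 5*(-125))/(-4) + 115/85)² = (-(-5 - 625)/4 + 115*(1/85))² = (-¼*(-630) + 23/17)² = (315/2 + 23/17)² = (5401/34)² = 29170801/1156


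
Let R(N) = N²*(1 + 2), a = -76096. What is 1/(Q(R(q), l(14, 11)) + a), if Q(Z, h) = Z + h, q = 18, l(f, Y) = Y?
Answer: -1/75113 ≈ -1.3313e-5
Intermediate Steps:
R(N) = 3*N² (R(N) = N²*3 = 3*N²)
1/(Q(R(q), l(14, 11)) + a) = 1/((3*18² + 11) - 76096) = 1/((3*324 + 11) - 76096) = 1/((972 + 11) - 76096) = 1/(983 - 76096) = 1/(-75113) = -1/75113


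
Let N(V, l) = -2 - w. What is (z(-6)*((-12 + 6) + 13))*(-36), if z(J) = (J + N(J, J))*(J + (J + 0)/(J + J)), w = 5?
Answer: -18018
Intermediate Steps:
N(V, l) = -7 (N(V, l) = -2 - 1*5 = -2 - 5 = -7)
z(J) = (½ + J)*(-7 + J) (z(J) = (J - 7)*(J + (J + 0)/(J + J)) = (-7 + J)*(J + J/((2*J))) = (-7 + J)*(J + J*(1/(2*J))) = (-7 + J)*(J + ½) = (-7 + J)*(½ + J) = (½ + J)*(-7 + J))
(z(-6)*((-12 + 6) + 13))*(-36) = ((-7/2 + (-6)² - 13/2*(-6))*((-12 + 6) + 13))*(-36) = ((-7/2 + 36 + 39)*(-6 + 13))*(-36) = ((143/2)*7)*(-36) = (1001/2)*(-36) = -18018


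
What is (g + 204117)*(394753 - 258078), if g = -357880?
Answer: -21015558025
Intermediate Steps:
(g + 204117)*(394753 - 258078) = (-357880 + 204117)*(394753 - 258078) = -153763*136675 = -21015558025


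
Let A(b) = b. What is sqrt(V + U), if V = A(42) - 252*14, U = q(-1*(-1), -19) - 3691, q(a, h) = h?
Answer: 2*I*sqrt(1799) ≈ 84.829*I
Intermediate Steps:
U = -3710 (U = -19 - 3691 = -3710)
V = -3486 (V = 42 - 252*14 = 42 - 3528 = -3486)
sqrt(V + U) = sqrt(-3486 - 3710) = sqrt(-7196) = 2*I*sqrt(1799)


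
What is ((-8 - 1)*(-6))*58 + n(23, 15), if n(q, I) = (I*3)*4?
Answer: 3312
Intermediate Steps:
n(q, I) = 12*I (n(q, I) = (3*I)*4 = 12*I)
((-8 - 1)*(-6))*58 + n(23, 15) = ((-8 - 1)*(-6))*58 + 12*15 = -9*(-6)*58 + 180 = 54*58 + 180 = 3132 + 180 = 3312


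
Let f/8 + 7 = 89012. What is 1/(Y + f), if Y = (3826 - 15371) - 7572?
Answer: 1/692923 ≈ 1.4432e-6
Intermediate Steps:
f = 712040 (f = -56 + 8*89012 = -56 + 712096 = 712040)
Y = -19117 (Y = -11545 - 7572 = -19117)
1/(Y + f) = 1/(-19117 + 712040) = 1/692923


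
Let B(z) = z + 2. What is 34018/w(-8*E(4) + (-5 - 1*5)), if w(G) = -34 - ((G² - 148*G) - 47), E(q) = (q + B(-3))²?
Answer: -34018/18847 ≈ -1.8050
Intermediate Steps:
B(z) = 2 + z
E(q) = (-1 + q)² (E(q) = (q + (2 - 3))² = (q - 1)² = (-1 + q)²)
w(G) = 13 - G² + 148*G (w(G) = -34 - (-47 + G² - 148*G) = -34 + (47 - G² + 148*G) = 13 - G² + 148*G)
34018/w(-8*E(4) + (-5 - 1*5)) = 34018/(13 - (-8*(-1 + 4)² + (-5 - 1*5))² + 148*(-8*(-1 + 4)² + (-5 - 1*5))) = 34018/(13 - (-8*3² + (-5 - 5))² + 148*(-8*3² + (-5 - 5))) = 34018/(13 - (-8*9 - 10)² + 148*(-8*9 - 10)) = 34018/(13 - (-72 - 10)² + 148*(-72 - 10)) = 34018/(13 - 1*(-82)² + 148*(-82)) = 34018/(13 - 1*6724 - 12136) = 34018/(13 - 6724 - 12136) = 34018/(-18847) = 34018*(-1/18847) = -34018/18847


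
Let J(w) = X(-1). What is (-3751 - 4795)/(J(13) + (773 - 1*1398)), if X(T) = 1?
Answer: 4273/312 ≈ 13.696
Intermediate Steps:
J(w) = 1
(-3751 - 4795)/(J(13) + (773 - 1*1398)) = (-3751 - 4795)/(1 + (773 - 1*1398)) = -8546/(1 + (773 - 1398)) = -8546/(1 - 625) = -8546/(-624) = -8546*(-1/624) = 4273/312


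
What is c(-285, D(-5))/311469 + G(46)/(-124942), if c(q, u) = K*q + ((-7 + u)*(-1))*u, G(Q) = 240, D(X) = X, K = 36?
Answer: -227359000/6485926633 ≈ -0.035054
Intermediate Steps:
c(q, u) = 36*q + u*(7 - u) (c(q, u) = 36*q + ((-7 + u)*(-1))*u = 36*q + (7 - u)*u = 36*q + u*(7 - u))
c(-285, D(-5))/311469 + G(46)/(-124942) = (-1*(-5)² + 7*(-5) + 36*(-285))/311469 + 240/(-124942) = (-1*25 - 35 - 10260)*(1/311469) + 240*(-1/124942) = (-25 - 35 - 10260)*(1/311469) - 120/62471 = -10320*1/311469 - 120/62471 = -3440/103823 - 120/62471 = -227359000/6485926633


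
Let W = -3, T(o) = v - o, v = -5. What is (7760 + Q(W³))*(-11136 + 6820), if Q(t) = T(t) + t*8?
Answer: -32654856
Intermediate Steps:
T(o) = -5 - o
Q(t) = -5 + 7*t (Q(t) = (-5 - t) + t*8 = (-5 - t) + 8*t = -5 + 7*t)
(7760 + Q(W³))*(-11136 + 6820) = (7760 + (-5 + 7*(-3)³))*(-11136 + 6820) = (7760 + (-5 + 7*(-27)))*(-4316) = (7760 + (-5 - 189))*(-4316) = (7760 - 194)*(-4316) = 7566*(-4316) = -32654856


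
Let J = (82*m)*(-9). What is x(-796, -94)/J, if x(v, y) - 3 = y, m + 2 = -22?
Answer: -91/17712 ≈ -0.0051378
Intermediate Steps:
m = -24 (m = -2 - 22 = -24)
x(v, y) = 3 + y
J = 17712 (J = (82*(-24))*(-9) = -1968*(-9) = 17712)
x(-796, -94)/J = (3 - 94)/17712 = -91*1/17712 = -91/17712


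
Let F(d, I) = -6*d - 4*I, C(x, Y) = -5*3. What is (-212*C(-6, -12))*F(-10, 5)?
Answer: 127200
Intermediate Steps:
C(x, Y) = -15
(-212*C(-6, -12))*F(-10, 5) = (-212*(-15))*(-6*(-10) - 4*5) = 3180*(60 - 20) = 3180*40 = 127200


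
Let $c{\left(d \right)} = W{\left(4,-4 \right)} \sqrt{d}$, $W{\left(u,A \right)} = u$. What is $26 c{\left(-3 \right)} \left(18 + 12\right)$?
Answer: $3120 i \sqrt{3} \approx 5404.0 i$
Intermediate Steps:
$c{\left(d \right)} = 4 \sqrt{d}$
$26 c{\left(-3 \right)} \left(18 + 12\right) = 26 \cdot 4 \sqrt{-3} \left(18 + 12\right) = 26 \cdot 4 i \sqrt{3} \cdot 30 = 104 i \sqrt{3} \cdot 30 = 3120 i \sqrt{3}$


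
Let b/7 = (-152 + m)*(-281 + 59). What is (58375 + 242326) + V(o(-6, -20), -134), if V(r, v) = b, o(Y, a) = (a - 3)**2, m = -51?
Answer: 616163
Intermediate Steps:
o(Y, a) = (-3 + a)**2
b = 315462 (b = 7*((-152 - 51)*(-281 + 59)) = 7*(-203*(-222)) = 7*45066 = 315462)
V(r, v) = 315462
(58375 + 242326) + V(o(-6, -20), -134) = (58375 + 242326) + 315462 = 300701 + 315462 = 616163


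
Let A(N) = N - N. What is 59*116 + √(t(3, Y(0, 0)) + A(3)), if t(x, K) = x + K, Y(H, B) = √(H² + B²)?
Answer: 6844 + √3 ≈ 6845.7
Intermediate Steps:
A(N) = 0
Y(H, B) = √(B² + H²)
t(x, K) = K + x
59*116 + √(t(3, Y(0, 0)) + A(3)) = 59*116 + √((√(0² + 0²) + 3) + 0) = 6844 + √((√(0 + 0) + 3) + 0) = 6844 + √((√0 + 3) + 0) = 6844 + √((0 + 3) + 0) = 6844 + √(3 + 0) = 6844 + √3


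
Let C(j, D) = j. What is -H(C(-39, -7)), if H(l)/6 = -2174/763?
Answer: 13044/763 ≈ 17.096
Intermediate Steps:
H(l) = -13044/763 (H(l) = 6*(-2174/763) = -13044/763)
-H(C(-39, -7)) = -1*(-13044/763) = 13044/763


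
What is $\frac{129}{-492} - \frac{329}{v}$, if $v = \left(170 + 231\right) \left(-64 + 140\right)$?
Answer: $- \frac{170553}{624758} \approx -0.27299$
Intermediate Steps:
$v = 30476$ ($v = 401 \cdot 76 = 30476$)
$\frac{129}{-492} - \frac{329}{v} = \frac{129}{-492} - \frac{329}{30476} = 129 \left(- \frac{1}{492}\right) - \frac{329}{30476} = - \frac{43}{164} - \frac{329}{30476} = - \frac{170553}{624758}$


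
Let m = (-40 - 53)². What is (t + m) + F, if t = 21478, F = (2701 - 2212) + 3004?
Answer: 33620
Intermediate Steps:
F = 3493 (F = 489 + 3004 = 3493)
m = 8649 (m = (-93)² = 8649)
(t + m) + F = (21478 + 8649) + 3493 = 30127 + 3493 = 33620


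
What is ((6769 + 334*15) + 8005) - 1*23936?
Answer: -4152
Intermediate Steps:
((6769 + 334*15) + 8005) - 1*23936 = ((6769 + 5010) + 8005) - 23936 = (11779 + 8005) - 23936 = 19784 - 23936 = -4152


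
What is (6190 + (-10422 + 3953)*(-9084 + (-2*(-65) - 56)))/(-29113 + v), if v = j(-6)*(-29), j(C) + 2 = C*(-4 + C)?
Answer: -11658376/6159 ≈ -1892.9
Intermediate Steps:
j(C) = -2 + C*(-4 + C)
v = -1682 (v = (-2 + (-6)² - 4*(-6))*(-29) = (-2 + 36 + 24)*(-29) = 58*(-29) = -1682)
(6190 + (-10422 + 3953)*(-9084 + (-2*(-65) - 56)))/(-29113 + v) = (6190 + (-10422 + 3953)*(-9084 + (-2*(-65) - 56)))/(-29113 - 1682) = (6190 - 6469*(-9084 + (130 - 56)))/(-30795) = (6190 - 6469*(-9084 + 74))*(-1/30795) = (6190 - 6469*(-9010))*(-1/30795) = (6190 + 58285690)*(-1/30795) = 58291880*(-1/30795) = -11658376/6159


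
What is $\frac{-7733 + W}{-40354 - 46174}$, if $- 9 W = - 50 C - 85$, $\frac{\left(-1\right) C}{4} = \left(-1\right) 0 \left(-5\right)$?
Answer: $\frac{8689}{97344} \approx 0.089261$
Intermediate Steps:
$C = 0$ ($C = - 4 \left(-1\right) 0 \left(-5\right) = - 4 \cdot 0 \left(-5\right) = \left(-4\right) 0 = 0$)
$W = \frac{85}{9}$ ($W = - \frac{\left(-50\right) 0 - 85}{9} = - \frac{0 - 85}{9} = \left(- \frac{1}{9}\right) \left(-85\right) = \frac{85}{9} \approx 9.4444$)
$\frac{-7733 + W}{-40354 - 46174} = \frac{-7733 + \frac{85}{9}}{-40354 - 46174} = - \frac{69512}{9 \left(-86528\right)} = \left(- \frac{69512}{9}\right) \left(- \frac{1}{86528}\right) = \frac{8689}{97344}$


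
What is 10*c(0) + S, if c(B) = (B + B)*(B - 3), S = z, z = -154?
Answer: -154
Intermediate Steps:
S = -154
c(B) = 2*B*(-3 + B) (c(B) = (2*B)*(-3 + B) = 2*B*(-3 + B))
10*c(0) + S = 10*(2*0*(-3 + 0)) - 154 = 10*(2*0*(-3)) - 154 = 10*0 - 154 = 0 - 154 = -154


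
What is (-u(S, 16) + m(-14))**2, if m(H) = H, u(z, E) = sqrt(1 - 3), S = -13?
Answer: (14 + I*sqrt(2))**2 ≈ 194.0 + 39.598*I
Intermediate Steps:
u(z, E) = I*sqrt(2) (u(z, E) = sqrt(-2) = I*sqrt(2))
(-u(S, 16) + m(-14))**2 = (-I*sqrt(2) - 14)**2 = (-14 - I*sqrt(2))**2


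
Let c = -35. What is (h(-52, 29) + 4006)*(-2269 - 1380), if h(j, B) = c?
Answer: -14490179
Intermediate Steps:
h(j, B) = -35
(h(-52, 29) + 4006)*(-2269 - 1380) = (-35 + 4006)*(-2269 - 1380) = 3971*(-3649) = -14490179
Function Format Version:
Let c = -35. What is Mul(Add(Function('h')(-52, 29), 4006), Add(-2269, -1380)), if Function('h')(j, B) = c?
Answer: -14490179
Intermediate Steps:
Function('h')(j, B) = -35
Mul(Add(Function('h')(-52, 29), 4006), Add(-2269, -1380)) = Mul(Add(-35, 4006), Add(-2269, -1380)) = Mul(3971, -3649) = -14490179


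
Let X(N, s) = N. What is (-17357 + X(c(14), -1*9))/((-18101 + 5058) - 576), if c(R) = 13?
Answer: 17344/13619 ≈ 1.2735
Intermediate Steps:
(-17357 + X(c(14), -1*9))/((-18101 + 5058) - 576) = (-17357 + 13)/((-18101 + 5058) - 576) = -17344/(-13043 - 576) = -17344/(-13619) = -17344*(-1/13619) = 17344/13619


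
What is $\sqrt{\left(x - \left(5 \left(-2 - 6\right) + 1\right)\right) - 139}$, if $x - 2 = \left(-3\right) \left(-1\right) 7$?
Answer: $i \sqrt{77} \approx 8.775 i$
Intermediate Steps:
$x = 23$ ($x = 2 + \left(-3\right) \left(-1\right) 7 = 2 + 3 \cdot 7 = 2 + 21 = 23$)
$\sqrt{\left(x - \left(5 \left(-2 - 6\right) + 1\right)\right) - 139} = \sqrt{\left(23 - \left(5 \left(-2 - 6\right) + 1\right)\right) - 139} = \sqrt{\left(23 - \left(5 \left(-8\right) + 1\right)\right) - 139} = \sqrt{\left(23 - \left(-40 + 1\right)\right) - 139} = \sqrt{\left(23 - -39\right) - 139} = \sqrt{\left(23 + 39\right) - 139} = \sqrt{62 - 139} = \sqrt{-77} = i \sqrt{77}$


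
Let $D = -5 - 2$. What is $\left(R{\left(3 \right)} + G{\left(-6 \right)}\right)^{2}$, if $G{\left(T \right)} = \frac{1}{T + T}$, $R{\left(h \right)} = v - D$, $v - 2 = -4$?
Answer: $\frac{3481}{144} \approx 24.174$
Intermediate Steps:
$D = -7$
$v = -2$ ($v = 2 - 4 = -2$)
$R{\left(h \right)} = 5$ ($R{\left(h \right)} = -2 - -7 = -2 + 7 = 5$)
$G{\left(T \right)} = \frac{1}{2 T}$
$\left(R{\left(3 \right)} + G{\left(-6 \right)}\right)^{2} = \left(5 + \frac{1}{2 \left(-6\right)}\right)^{2} = \left(5 + \frac{1}{2} \left(- \frac{1}{6}\right)\right)^{2} = \left(5 - \frac{1}{12}\right)^{2} = \left(\frac{59}{12}\right)^{2} = \frac{3481}{144}$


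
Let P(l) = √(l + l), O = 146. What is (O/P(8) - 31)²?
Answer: 121/4 ≈ 30.250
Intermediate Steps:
P(l) = √2*√l (P(l) = √(2*l) = √2*√l)
(O/P(8) - 31)² = (146/((√2*√8)) - 31)² = (146/((√2*(2*√2))) - 31)² = (146/4 - 31)² = (146*(¼) - 31)² = (73/2 - 31)² = (11/2)² = 121/4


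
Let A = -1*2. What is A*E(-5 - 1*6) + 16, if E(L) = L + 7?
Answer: 24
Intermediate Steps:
E(L) = 7 + L
A = -2
A*E(-5 - 1*6) + 16 = -2*(7 + (-5 - 1*6)) + 16 = -2*(7 + (-5 - 6)) + 16 = -2*(7 - 11) + 16 = -2*(-4) + 16 = 8 + 16 = 24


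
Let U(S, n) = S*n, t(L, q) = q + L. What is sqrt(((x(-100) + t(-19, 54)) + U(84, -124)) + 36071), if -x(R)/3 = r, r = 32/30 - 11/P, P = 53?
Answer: sqrt(1803899255)/265 ≈ 160.27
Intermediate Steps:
t(L, q) = L + q
r = 683/795 (r = 32/30 - 11/53 = 32*(1/30) - 11*1/53 = 16/15 - 11/53 = 683/795 ≈ 0.85912)
x(R) = -683/265 (x(R) = -3*683/795 = -683/265)
sqrt(((x(-100) + t(-19, 54)) + U(84, -124)) + 36071) = sqrt(((-683/265 + (-19 + 54)) + 84*(-124)) + 36071) = sqrt(((-683/265 + 35) - 10416) + 36071) = sqrt((8592/265 - 10416) + 36071) = sqrt(-2751648/265 + 36071) = sqrt(6807167/265) = sqrt(1803899255)/265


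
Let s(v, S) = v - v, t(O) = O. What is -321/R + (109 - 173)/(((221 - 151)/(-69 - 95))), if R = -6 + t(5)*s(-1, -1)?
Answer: 14241/70 ≈ 203.44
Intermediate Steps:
s(v, S) = 0
R = -6 (R = -6 + 5*0 = -6 + 0 = -6)
-321/R + (109 - 173)/(((221 - 151)/(-69 - 95))) = -321/(-6) + (109 - 173)/(((221 - 151)/(-69 - 95))) = -321*(-⅙) - 64/(70/(-164)) = 107/2 - 64/(70*(-1/164)) = 107/2 - 64/(-35/82) = 107/2 - 64*(-82/35) = 107/2 + 5248/35 = 14241/70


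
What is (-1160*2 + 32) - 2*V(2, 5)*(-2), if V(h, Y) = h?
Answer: -2280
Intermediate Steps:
(-1160*2 + 32) - 2*V(2, 5)*(-2) = (-1160*2 + 32) - 2*2*(-2) = (-58*40 + 32) - 4*(-2) = (-2320 + 32) + 8 = -2288 + 8 = -2280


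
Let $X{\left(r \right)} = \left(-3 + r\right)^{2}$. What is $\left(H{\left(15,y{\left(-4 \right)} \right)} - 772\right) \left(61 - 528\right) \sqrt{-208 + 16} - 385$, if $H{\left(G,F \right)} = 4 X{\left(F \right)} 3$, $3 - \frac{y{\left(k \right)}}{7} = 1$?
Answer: $-385 - 2540480 i \sqrt{3} \approx -385.0 - 4.4002 \cdot 10^{6} i$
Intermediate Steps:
$y{\left(k \right)} = 14$ ($y{\left(k \right)} = 21 - 7 = 14$)
$H{\left(G,F \right)} = 12 \left(-3 + F\right)^{2}$ ($H{\left(G,F \right)} = 4 \left(-3 + F\right)^{2} \cdot 3 = 12 \left(-3 + F\right)^{2}$)
$\left(H{\left(15,y{\left(-4 \right)} \right)} - 772\right) \left(61 - 528\right) \sqrt{-208 + 16} - 385 = \left(12 \left(-3 + 14\right)^{2} - 772\right) \left(61 - 528\right) \sqrt{-208 + 16} - 385 = \left(12 \cdot 11^{2} - 772\right) \left(-467\right) \sqrt{-192} - 385 = \left(12 \cdot 121 - 772\right) \left(-467\right) 8 i \sqrt{3} - 385 = \left(1452 - 772\right) \left(-467\right) 8 i \sqrt{3} - 385 = 680 \left(-467\right) 8 i \sqrt{3} - 385 = - 317560 \cdot 8 i \sqrt{3} - 385 = - 2540480 i \sqrt{3} - 385 = -385 - 2540480 i \sqrt{3}$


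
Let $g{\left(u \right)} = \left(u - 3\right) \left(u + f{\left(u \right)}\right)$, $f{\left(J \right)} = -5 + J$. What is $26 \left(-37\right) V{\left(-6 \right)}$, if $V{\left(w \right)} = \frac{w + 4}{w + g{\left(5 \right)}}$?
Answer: $481$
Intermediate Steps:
$g{\left(u \right)} = \left(-5 + 2 u\right) \left(-3 + u\right)$ ($g{\left(u \right)} = \left(u - 3\right) \left(u + \left(-5 + u\right)\right) = \left(-3 + u\right) \left(-5 + 2 u\right) = \left(-5 + 2 u\right) \left(-3 + u\right)$)
$V{\left(w \right)} = \frac{4 + w}{10 + w}$ ($V{\left(w \right)} = \frac{w + 4}{w + \left(15 - 55 + 2 \cdot 5^{2}\right)} = \frac{4 + w}{w + \left(15 - 55 + 2 \cdot 25\right)} = \frac{4 + w}{w + \left(15 - 55 + 50\right)} = \frac{4 + w}{w + 10} = \frac{4 + w}{10 + w}$)
$26 \left(-37\right) V{\left(-6 \right)} = 26 \left(-37\right) \frac{4 - 6}{10 - 6} = - 962 \cdot \frac{1}{4} \left(-2\right) = \left(-962\right) \left(- \frac{1}{2}\right) = 481$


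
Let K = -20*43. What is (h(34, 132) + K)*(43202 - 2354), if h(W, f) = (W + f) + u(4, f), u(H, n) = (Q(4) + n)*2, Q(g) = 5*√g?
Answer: -16747680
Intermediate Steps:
K = -860
u(H, n) = 20 + 2*n (u(H, n) = (5*√4 + n)*2 = (5*2 + n)*2 = (10 + n)*2 = 20 + 2*n)
h(W, f) = 20 + W + 3*f (h(W, f) = (W + f) + (20 + 2*f) = 20 + W + 3*f)
(h(34, 132) + K)*(43202 - 2354) = ((20 + 34 + 3*132) - 860)*(43202 - 2354) = ((20 + 34 + 396) - 860)*40848 = (450 - 860)*40848 = -410*40848 = -16747680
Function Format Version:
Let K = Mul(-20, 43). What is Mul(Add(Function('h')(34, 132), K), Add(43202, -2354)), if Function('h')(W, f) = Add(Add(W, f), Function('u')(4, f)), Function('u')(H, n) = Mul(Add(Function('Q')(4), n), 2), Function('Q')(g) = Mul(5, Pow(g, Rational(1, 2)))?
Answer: -16747680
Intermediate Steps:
K = -860
Function('u')(H, n) = Add(20, Mul(2, n)) (Function('u')(H, n) = Mul(Add(Mul(5, Pow(4, Rational(1, 2))), n), 2) = Mul(Add(Mul(5, 2), n), 2) = Mul(Add(10, n), 2) = Add(20, Mul(2, n)))
Function('h')(W, f) = Add(20, W, Mul(3, f)) (Function('h')(W, f) = Add(Add(W, f), Add(20, Mul(2, f))) = Add(20, W, Mul(3, f)))
Mul(Add(Function('h')(34, 132), K), Add(43202, -2354)) = Mul(Add(Add(20, 34, Mul(3, 132)), -860), Add(43202, -2354)) = Mul(Add(Add(20, 34, 396), -860), 40848) = Mul(Add(450, -860), 40848) = Mul(-410, 40848) = -16747680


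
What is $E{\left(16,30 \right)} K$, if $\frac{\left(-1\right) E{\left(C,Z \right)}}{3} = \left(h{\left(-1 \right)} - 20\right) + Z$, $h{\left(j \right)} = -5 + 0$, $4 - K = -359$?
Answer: $-5445$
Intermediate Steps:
$K = 363$ ($K = 4 - -359 = 4 + 359 = 363$)
$h{\left(j \right)} = -5$
$E{\left(C,Z \right)} = 75 - 3 Z$ ($E{\left(C,Z \right)} = - 3 \left(\left(-5 - 20\right) + Z\right) = - 3 \left(-25 + Z\right) = 75 - 3 Z$)
$E{\left(16,30 \right)} K = \left(75 - 90\right) 363 = \left(-15\right) 363 = -5445$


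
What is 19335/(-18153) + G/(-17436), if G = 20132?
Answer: -6505382/2930701 ≈ -2.2197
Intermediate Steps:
19335/(-18153) + G/(-17436) = 19335/(-18153) + 20132/(-17436) = 19335*(-1/18153) + 20132*(-1/17436) = -6445/6051 - 5033/4359 = -6505382/2930701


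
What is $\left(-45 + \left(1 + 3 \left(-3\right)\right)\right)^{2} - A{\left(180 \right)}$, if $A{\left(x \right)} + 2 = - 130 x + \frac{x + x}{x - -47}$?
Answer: $\frac{5949537}{227} \approx 26209.0$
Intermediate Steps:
$A{\left(x \right)} = -2 - 130 x + \frac{2 x}{47 + x}$ ($A{\left(x \right)} = -2 - \left(130 x - \frac{x + x}{x - -47}\right) = -2 - \left(130 x - \frac{2 x}{x + \left(-2 + 49\right)}\right) = -2 - \left(130 x - \frac{2 x}{x + 47}\right) = -2 - \left(130 x - \frac{2 x}{47 + x}\right) = -2 - 130 x + \frac{2 x}{47 + x}$)
$\left(-45 + \left(1 + 3 \left(-3\right)\right)\right)^{2} - A{\left(180 \right)} = \left(-45 + \left(1 + 3 \left(-3\right)\right)\right)^{2} - \frac{2 \left(-47 - 549900 - 65 \cdot 180^{2}\right)}{47 + 180} = \left(-45 + \left(1 - 9\right)\right)^{2} - \frac{2 \left(-47 - 549900 - 2106000\right)}{227} = \left(-45 - 8\right)^{2} - 2 \cdot \frac{1}{227} \left(-47 - 549900 - 2106000\right) = \left(-53\right)^{2} - 2 \cdot \frac{1}{227} \left(-2655947\right) = 2809 - - \frac{5311894}{227} = 2809 + \frac{5311894}{227} = \frac{5949537}{227}$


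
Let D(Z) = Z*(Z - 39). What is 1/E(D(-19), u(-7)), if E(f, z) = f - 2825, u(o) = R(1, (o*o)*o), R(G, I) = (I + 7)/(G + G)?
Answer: -1/1723 ≈ -0.00058038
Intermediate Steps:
D(Z) = Z*(-39 + Z)
R(G, I) = (7 + I)/(2*G) (R(G, I) = (7 + I)/((2*G)) = (7 + I)*(1/(2*G)) = (7 + I)/(2*G))
u(o) = 7/2 + o³/2 (u(o) = (½)*(7 + (o*o)*o)/1 = (½)*1*(7 + o²*o) = (½)*1*(7 + o³) = 7/2 + o³/2)
E(f, z) = -2825 + f
1/E(D(-19), u(-7)) = 1/(-2825 - 19*(-39 - 19)) = 1/(-2825 - 19*(-58)) = 1/(-2825 + 1102) = 1/(-1723) = -1/1723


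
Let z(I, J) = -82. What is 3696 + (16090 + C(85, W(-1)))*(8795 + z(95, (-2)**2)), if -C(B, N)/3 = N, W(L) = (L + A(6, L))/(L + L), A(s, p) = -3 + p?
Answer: 280261037/2 ≈ 1.4013e+8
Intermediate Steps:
W(L) = (-3 + 2*L)/(2*L) (W(L) = (L + (-3 + L))/(L + L) = (-3 + 2*L)/((2*L)) = (-3 + 2*L)*(1/(2*L)) = (-3 + 2*L)/(2*L))
C(B, N) = -3*N
3696 + (16090 + C(85, W(-1)))*(8795 + z(95, (-2)**2)) = 3696 + (16090 - 3*(-3/2 - 1)/(-1))*(8795 - 82) = 3696 + (16090 - (-3)*(-5)/2)*8713 = 3696 + (16090 - 3*5/2)*8713 = 3696 + (16090 - 15/2)*8713 = 3696 + (32165/2)*8713 = 3696 + 280253645/2 = 280261037/2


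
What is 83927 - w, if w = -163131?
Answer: 247058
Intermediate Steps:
83927 - w = 83927 - 1*(-163131) = 83927 + 163131 = 247058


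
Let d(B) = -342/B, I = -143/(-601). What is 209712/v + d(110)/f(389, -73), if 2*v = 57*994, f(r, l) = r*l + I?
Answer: 21872235829811/2954572960570 ≈ 7.4028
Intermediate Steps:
I = 143/601 (I = -143*(-1/601) = 143/601 ≈ 0.23794)
f(r, l) = 143/601 + l*r (f(r, l) = r*l + 143/601 = l*r + 143/601 = 143/601 + l*r)
v = 28329 (v = (57*994)/2 = (½)*56658 = 28329)
209712/v + d(110)/f(389, -73) = 209712/28329 + (-342/110)/(143/601 - 73*389) = 209712*(1/28329) + (-342*1/110)/(143/601 - 28397) = 69904/9443 - 171/(55*(-17066454/601)) = 69904/9443 - 171/55*(-601/17066454) = 69904/9443 + 34257/312884990 = 21872235829811/2954572960570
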